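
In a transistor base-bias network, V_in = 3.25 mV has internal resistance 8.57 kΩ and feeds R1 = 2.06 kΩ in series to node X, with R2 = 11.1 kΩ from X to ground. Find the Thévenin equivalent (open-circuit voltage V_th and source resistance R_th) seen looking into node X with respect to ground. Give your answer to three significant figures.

R1' = 8.57 + 2.06 = 10.63 kΩ (source resistance + R1).
With X open, the divider is unloaded: V_th = 3.25 × 11.1/21.73 = 1.660 mV.
With V_in suppressed (replaced by a short), R_th = R1' ‖ R2 = (10.63 × 11.1)/(10.63 + 11.1) = 5.430 kΩ.

V_th ≈ 1.66 mV, R_th ≈ 5.43 kΩ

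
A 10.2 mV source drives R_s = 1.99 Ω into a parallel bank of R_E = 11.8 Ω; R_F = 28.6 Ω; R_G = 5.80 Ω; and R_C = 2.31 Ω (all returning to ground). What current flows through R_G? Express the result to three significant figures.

Parallel bank: R_p = 1/(1/11.8 + 1/28.6 + 1/5.80 + 1/2.31) = 1.379 Ω.
V_A = 10.2 × 1.379/3.369 = 4.176 mV.
I(R_G) = V_A / R_G = 4.176/5.80 = 0.7199 mA.

I ≈ 0.720 mA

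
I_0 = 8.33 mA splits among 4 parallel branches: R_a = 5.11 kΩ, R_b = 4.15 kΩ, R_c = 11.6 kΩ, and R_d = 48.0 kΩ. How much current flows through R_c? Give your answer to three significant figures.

I ≈ 1.32 mA

Conductances: ΣG = 1/5.11 + 1/4.15 + 1/11.6 + 1/48.0 = 0.5437 (1/kΩ).
By the current-divider rule, I = I_0 · G_k/ΣG = 8.33 × 0.1586 = 1.321 mA.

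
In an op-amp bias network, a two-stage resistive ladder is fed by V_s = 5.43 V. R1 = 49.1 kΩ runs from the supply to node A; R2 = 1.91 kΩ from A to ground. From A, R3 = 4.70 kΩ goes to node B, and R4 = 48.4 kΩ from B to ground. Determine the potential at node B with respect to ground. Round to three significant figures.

The second stage (R3 + R4 = 53.10 kΩ) loads node A in parallel with R2.
R2 ‖ (R3+R4) = 1.844 kΩ.
First divider: V_A = V_s · 1.844/(49.1 + 1.844) = 0.1965 V.
Stage 2 is unloaded, so V_B = V_A · R4/(R3+R4) = 0.1965 × 48.4/53.10 = 0.1791 V.

V_B ≈ 0.179 V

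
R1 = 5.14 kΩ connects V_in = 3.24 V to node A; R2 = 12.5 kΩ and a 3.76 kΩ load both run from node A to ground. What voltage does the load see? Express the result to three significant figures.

V_out ≈ 1.17 V

First combine the lower leg with the load: R2 ‖ R_L = 2.891 kΩ.
Voltage divider with the loaded lower leg: V_out = 3.24 × 2.891/(5.14 + 2.891) = 3.24 × 0.3599 = 1.166 V.
(Unloaded it would be 2.30 V; the load pulls it down.)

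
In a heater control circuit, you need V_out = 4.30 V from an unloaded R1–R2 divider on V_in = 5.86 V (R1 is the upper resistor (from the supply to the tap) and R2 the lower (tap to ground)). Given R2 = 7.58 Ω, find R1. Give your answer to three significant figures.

The divider ratio is R2/(R1+R2) = 4.30/5.86 = 0.7338.
R1 = R2·(1/k − 1) = 7.58 × 0.3628 = 2.750 Ω.

R1 ≈ 2.75 Ω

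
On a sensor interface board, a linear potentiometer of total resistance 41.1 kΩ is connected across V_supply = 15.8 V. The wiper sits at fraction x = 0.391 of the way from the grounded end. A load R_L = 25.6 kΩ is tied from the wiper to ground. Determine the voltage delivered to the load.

V_out ≈ 4.47 V

The pot divides into 25.03 kΩ above the wiper and 16.07 kΩ below.
R_L loads the lower segment: effective lower R = 9.873 kΩ.
V_out = 15.8 × 9.873/(25.03 + 9.873) = 4.469 V.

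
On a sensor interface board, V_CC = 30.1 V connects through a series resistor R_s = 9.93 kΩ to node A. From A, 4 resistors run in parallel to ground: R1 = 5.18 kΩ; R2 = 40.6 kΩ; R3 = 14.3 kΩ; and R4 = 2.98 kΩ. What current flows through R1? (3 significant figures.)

I ≈ 0.808 mA

Equivalent of the parallel group: R_p = 1.605 kΩ.
V_A by voltage divider: V_A = 30.1 × 1.605/(9.93 + 1.605) = 4.187 V.
Branch current I = V_A/R1 = 4.187/5.18 = 0.8084 mA.
(Check via current divider: I_total = 2.610 mA; share G_k/ΣG = 0.3098 → same result.)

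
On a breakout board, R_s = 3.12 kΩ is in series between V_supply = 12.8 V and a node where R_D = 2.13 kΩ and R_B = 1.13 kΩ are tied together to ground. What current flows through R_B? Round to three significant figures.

I ≈ 2.17 mA

Parallel bank: R_p = 1/(1/2.13 + 1/1.13) = 0.7383 kΩ.
Node voltage V_A = V_supply · R_p/(R_s + R_p) = 12.8 × 0.1914 = 2.449 V.
Branch current I = V_A/R_B = 2.449/1.13 = 2.168 mA.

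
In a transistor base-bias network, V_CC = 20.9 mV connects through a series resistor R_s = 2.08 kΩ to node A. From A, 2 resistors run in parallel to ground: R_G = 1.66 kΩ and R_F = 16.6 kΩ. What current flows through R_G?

Parallel bank: R_p = 1/(1/1.66 + 1/16.6) = 1.509 kΩ.
V_A by voltage divider: V_A = 20.9 × 1.509/(2.08 + 1.509) = 8.788 mV.
Branch current I = V_A/R_G = 8.788/1.66 = 5.294 µA.

I ≈ 5.29 µA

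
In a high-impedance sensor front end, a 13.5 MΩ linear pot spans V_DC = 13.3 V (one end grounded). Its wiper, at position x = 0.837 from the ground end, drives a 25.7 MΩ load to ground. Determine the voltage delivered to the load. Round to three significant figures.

V_out ≈ 10.4 V

The pot divides into 2.201 MΩ above the wiper and 11.30 MΩ below.
R_L loads the lower segment: effective lower R = 7.849 MΩ.
V_out = 13.3 × 7.849/(2.201 + 7.849) = 10.39 V.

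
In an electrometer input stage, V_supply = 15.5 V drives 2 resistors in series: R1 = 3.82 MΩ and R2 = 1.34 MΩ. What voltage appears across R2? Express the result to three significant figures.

V ≈ 4.03 V

Series total: ΣR = 3.82 + 1.34 = 5.160 MΩ.
Voltage divider: V = V_supply · (1.340 / 5.160) = 15.5 × 0.2597 = 4.025 V.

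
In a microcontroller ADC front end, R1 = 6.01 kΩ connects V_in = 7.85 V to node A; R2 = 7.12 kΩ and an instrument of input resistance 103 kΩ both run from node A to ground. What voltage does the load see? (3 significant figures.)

V_out ≈ 4.13 V

R2 ‖ R_L = (7.12 × 103)/(7.12 + 103) = 6.660 kΩ.
Voltage divider with the loaded lower leg: V_out = 7.85 × 6.660/(6.01 + 6.660) = 7.85 × 0.5256 = 4.126 V.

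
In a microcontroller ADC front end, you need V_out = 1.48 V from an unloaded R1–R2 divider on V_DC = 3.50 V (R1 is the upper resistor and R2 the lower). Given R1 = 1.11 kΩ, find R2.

R2 ≈ 0.813 kΩ

V_out/V_DC = R2/(R1+R2) = 0.4229.
So R2 = R1 · V_out/(V_DC − V_out) = 1.11 × 1.48/(3.50 − 1.48) = 1.11 × 0.7327 = 0.8133 kΩ.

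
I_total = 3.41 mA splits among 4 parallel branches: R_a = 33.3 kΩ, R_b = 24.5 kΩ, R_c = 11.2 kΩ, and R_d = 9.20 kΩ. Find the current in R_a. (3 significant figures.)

I ≈ 0.381 mA

Conductances: ΣG = 1/33.3 + 1/24.5 + 1/11.2 + 1/9.20 = 0.2688 (1/kΩ).
R_a takes the fraction G_k/ΣG = 0.03003/0.2688 = 0.1117, so I = 3.41 × 0.1117 = 0.3809 mA.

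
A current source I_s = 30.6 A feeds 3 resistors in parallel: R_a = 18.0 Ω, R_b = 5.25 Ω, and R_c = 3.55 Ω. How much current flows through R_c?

I ≈ 16.3 A

ΣG = 1/18.0 + 1/5.25 + 1/3.55 = 0.5277.
By the current-divider rule, I = I_s · G_k/ΣG = 30.6 × 0.5338 = 16.33 A.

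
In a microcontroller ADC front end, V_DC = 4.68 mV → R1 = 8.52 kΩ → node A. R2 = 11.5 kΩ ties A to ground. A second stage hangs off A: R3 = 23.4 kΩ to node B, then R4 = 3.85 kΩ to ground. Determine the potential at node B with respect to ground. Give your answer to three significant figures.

V_B ≈ 0.322 mV

The second stage (R3 + R4 = 27.25 kΩ) loads node A in parallel with R2.
Effective lower resistance at A: R2 ‖ 27.25 = 8.087 kΩ.
V_A = 4.68 × 8.087/(8.52 + 8.087) = 2.279 mV.
V_B = V_A × 0.1413 = 0.3220 mV.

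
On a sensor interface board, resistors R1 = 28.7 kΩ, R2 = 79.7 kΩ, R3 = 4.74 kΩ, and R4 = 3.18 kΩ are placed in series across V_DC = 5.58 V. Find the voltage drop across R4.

Total series resistance ΣR = 28.7 + 79.7 + 4.74 + 3.18 = 116.3 kΩ.
By the voltage-divider rule, V = 5.58 × 3.180/116.3 = 0.1525 V.

V ≈ 0.153 V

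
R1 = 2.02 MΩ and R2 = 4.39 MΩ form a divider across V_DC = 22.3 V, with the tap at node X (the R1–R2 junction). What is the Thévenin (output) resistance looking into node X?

R_th ≈ 1.38 MΩ

Looking into X with the source shorted: R_th = R1·R2/(R1+R2) = 2.020 × 4.39/6.410 = 1.383 MΩ.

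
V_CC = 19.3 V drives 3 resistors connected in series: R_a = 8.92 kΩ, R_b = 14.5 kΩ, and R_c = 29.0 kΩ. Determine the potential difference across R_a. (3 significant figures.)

V ≈ 3.28 V

ΣR = 8.92 + 14.5 + 29.0 = 52.42 kΩ.
Voltage divider: V = V_CC · (8.920 / 52.42) = 19.3 × 0.1702 = 3.284 V.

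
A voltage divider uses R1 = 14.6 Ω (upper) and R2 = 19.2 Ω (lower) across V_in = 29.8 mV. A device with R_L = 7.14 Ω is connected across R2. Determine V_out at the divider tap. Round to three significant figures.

R2 ‖ R_L = (19.2 × 7.14)/(19.2 + 7.14) = 5.205 Ω.
Voltage divider with the loaded lower leg: V_out = 29.8 × 5.205/(14.6 + 5.205) = 29.8 × 0.2628 = 7.831 mV.

V_out ≈ 7.83 mV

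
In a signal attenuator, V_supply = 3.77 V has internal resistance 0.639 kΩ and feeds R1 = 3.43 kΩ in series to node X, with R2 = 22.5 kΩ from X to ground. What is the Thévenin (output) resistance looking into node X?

R1' = 0.639 + 3.43 = 4.069 kΩ (source resistance + R1).
Zeroing V_supply shorts the top of R1' to ground, so R_th = R1' ‖ R2 = 3.446 kΩ.

R_th ≈ 3.45 kΩ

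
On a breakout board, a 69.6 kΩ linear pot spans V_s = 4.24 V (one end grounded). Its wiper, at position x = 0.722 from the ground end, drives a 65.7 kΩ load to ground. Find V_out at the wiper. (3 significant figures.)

V_out ≈ 2.52 V

Split the track: R_lower = x·R_p = 50.25 kΩ, R_upper = (1−x)·R_p = 19.35 kΩ.
Lower segment in parallel with the load: 50.25 ‖ 65.7 = 28.47 kΩ.
V_out = 4.24 × 28.47/(19.35 + 28.47) = 2.524 V.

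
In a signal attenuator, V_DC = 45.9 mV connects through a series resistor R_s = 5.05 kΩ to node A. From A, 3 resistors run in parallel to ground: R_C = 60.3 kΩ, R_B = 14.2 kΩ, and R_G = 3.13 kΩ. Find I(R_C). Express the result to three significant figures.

I ≈ 0.249 µA

Equivalent of the parallel group: R_p = 2.460 kΩ.
V_A = 45.9 × 2.460/7.510 = 15.04 mV.
Branch current I = V_A/R_C = 15.04/60.3 = 0.2493 µA.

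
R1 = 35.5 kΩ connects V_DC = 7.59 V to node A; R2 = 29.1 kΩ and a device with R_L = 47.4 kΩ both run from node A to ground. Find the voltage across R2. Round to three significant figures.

The load sits in parallel with R2, giving an effective lower resistance R2' = R2·R_L/(R2+R_L) = 18.03 kΩ.
Now apply the divider: V_out = 7.59 × 0.3368 = 2.557 V.
(Unloaded it would be 3.42 V; the load pulls it down.)

V_out ≈ 2.56 V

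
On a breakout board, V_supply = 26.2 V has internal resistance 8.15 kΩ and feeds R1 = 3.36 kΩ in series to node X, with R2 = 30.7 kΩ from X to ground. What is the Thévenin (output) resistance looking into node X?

R_th ≈ 8.37 kΩ

R1' = 8.15 + 3.36 = 11.51 kΩ (source resistance + R1).
Zeroing V_supply shorts the top of R1' to ground, so R_th = R1' ‖ R2 = 8.371 kΩ.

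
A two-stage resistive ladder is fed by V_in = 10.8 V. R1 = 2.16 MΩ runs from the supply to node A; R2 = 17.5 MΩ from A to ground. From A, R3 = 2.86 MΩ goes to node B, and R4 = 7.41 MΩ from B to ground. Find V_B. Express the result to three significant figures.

V_B ≈ 5.84 V

The second stage (R3 + R4 = 10.27 MΩ) loads node A in parallel with R2.
Effective lower resistance at A: R2 ‖ 10.27 = 6.472 MΩ.
V_A = 10.8 × 6.472/(2.16 + 6.472) = 8.097 V.
Then the unloaded second divider: V_B = V_A × R4/(R3+R4) = 8.097 × 0.7215 = 5.842 V.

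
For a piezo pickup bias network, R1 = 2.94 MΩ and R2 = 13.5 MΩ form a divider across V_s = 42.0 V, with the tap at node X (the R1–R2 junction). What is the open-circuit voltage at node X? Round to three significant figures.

V_th ≈ 34.5 V

With X open, the divider is unloaded: V_th = 42.0 × 13.5/16.44 = 34.49 V.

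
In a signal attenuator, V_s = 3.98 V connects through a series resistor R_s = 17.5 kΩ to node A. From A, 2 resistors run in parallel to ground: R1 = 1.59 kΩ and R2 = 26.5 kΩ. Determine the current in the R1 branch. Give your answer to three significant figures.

Parallel bank: R_p = 1/(1/1.59 + 1/26.5) = 1.500 kΩ.
V_A = 3.98 × 1.500/19.00 = 0.3142 V.
I(R1) = V_A / R1 = 0.3142/1.59 = 0.1976 mA.

I ≈ 0.198 mA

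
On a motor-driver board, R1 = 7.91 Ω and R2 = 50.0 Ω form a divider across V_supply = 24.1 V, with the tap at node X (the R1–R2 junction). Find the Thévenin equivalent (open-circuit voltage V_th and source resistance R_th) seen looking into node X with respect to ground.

V_th ≈ 20.8 V, R_th ≈ 6.83 Ω

V_th is the unloaded tap voltage: V_supply · R2/(R1+R2) = 24.1 × 0.8634 = 20.81 V.
With V_supply suppressed (replaced by a short), R_th = R1 ‖ R2 = (7.910 × 50.0)/(7.910 + 50.0) = 6.830 Ω.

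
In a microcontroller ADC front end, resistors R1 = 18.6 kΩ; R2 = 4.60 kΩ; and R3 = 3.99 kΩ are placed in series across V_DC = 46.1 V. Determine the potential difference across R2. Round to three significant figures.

Series total: ΣR = 18.6 + 4.60 + 3.99 = 27.19 kΩ.
By the voltage-divider rule, V = 46.1 × 4.600/27.19 = 7.799 V.

V ≈ 7.80 V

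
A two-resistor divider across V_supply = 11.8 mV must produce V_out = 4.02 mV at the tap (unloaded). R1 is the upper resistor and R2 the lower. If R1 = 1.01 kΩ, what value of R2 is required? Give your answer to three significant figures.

The divider ratio is R2/(R1+R2) = 4.02/11.8 = 0.3407.
So R2 = R1 · V_out/(V_supply − V_out) = 1.01 × 4.02/(11.8 − 4.02) = 1.01 × 0.5167 = 0.5219 kΩ.

R2 ≈ 0.522 kΩ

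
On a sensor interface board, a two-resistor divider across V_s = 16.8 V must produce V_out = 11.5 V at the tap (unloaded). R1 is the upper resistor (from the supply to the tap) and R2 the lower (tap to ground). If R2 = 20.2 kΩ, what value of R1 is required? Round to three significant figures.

R1 ≈ 9.31 kΩ

The divider ratio is R2/(R1+R2) = 11.5/16.8 = 0.6845.
So R1 = R2 · (V_s/V_out − 1) = 20.2 × (16.8/11.5 − 1) = 20.2 × 0.4609 = 9.310 kΩ.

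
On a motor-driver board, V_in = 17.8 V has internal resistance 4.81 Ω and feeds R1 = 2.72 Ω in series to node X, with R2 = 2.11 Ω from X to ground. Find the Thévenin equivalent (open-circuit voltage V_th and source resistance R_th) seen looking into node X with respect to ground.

R1' = 4.81 + 2.72 = 7.530 Ω (source resistance + R1).
V_th is the unloaded tap voltage: V_in · R2/(R1'+R2) = 17.8 × 0.2189 = 3.896 V.
Looking into X with the source shorted: R_th = R1'·R2/(R1'+R2) = 7.530 × 2.11/9.640 = 1.648 Ω.

V_th ≈ 3.90 V, R_th ≈ 1.65 Ω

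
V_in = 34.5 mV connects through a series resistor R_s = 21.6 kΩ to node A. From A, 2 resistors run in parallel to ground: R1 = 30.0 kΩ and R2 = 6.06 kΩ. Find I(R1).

I ≈ 0.218 µA

Equivalent of the parallel group: R_p = 5.042 kΩ.
Node voltage V_A = V_in · R_p/(R_s + R_p) = 34.5 × 0.1892 = 6.529 mV.
Branch current I = V_A/R1 = 6.529/30.0 = 0.2176 µA.
(Equivalently: I_total = 1.295 µA, then current-divider fraction G_k/ΣG = 0.1681.)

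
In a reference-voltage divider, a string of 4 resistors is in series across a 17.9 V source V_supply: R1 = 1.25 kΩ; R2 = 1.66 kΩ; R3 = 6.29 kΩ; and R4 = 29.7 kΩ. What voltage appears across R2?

V ≈ 0.764 V

Series total: ΣR = 1.25 + 1.66 + 6.29 + 29.7 = 38.90 kΩ.
V = V_supply · R/ΣR = 17.9 × 0.04267 = 0.7639 V.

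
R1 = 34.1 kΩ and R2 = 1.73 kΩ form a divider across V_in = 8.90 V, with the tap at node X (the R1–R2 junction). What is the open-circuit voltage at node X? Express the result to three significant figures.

V_th ≈ 0.430 V

V_th is the unloaded tap voltage: V_in · R2/(R1+R2) = 8.90 × 0.04828 = 0.4297 V.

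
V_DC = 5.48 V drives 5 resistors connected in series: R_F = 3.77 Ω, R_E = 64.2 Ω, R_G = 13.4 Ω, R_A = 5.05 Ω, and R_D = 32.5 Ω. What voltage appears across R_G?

Total series resistance ΣR = 3.77 + 64.2 + 13.4 + 5.05 + 32.5 = 118.9 Ω.
By the voltage-divider rule, V = 5.48 × 13.40/118.9 = 0.6175 V.

V ≈ 0.617 V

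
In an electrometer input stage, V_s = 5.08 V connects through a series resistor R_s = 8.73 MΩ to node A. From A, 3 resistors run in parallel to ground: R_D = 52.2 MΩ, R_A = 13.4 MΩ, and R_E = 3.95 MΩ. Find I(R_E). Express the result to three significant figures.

Equivalent of the parallel group: R_p = 2.882 MΩ.
Node voltage V_A = V_s · R_p/(R_s + R_p) = 5.08 × 0.2482 = 1.261 V.
I(R_E) = V_A / R_E = 1.261/3.95 = 0.3192 µA.

I ≈ 0.319 µA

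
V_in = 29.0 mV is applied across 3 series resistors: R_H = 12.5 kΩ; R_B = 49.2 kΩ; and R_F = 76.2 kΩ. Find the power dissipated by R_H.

P ≈ 0.553 nW

ΣR = 137.9 kΩ → I = 29.0/137.9 = 0.2103 µA.
P = I²R = 0.04422 × 12.5 = 0.5528 nW.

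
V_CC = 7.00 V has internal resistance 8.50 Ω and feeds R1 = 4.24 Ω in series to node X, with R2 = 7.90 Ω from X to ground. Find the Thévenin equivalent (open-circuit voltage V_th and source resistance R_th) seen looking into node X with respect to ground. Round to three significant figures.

R1' = 8.50 + 4.24 = 12.74 Ω (source resistance + R1).
V_th is the unloaded tap voltage: V_CC · R2/(R1'+R2) = 7.00 × 0.3828 = 2.679 V.
Looking into X with the source shorted: R_th = R1'·R2/(R1'+R2) = 12.74 × 7.90/20.64 = 4.876 Ω.

V_th ≈ 2.68 V, R_th ≈ 4.88 Ω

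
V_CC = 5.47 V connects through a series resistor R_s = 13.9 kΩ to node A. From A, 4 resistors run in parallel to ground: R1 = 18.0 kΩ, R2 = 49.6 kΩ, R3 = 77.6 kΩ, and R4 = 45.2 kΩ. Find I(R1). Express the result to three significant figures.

I ≈ 0.120 mA

Parallel bank: R_p = 1/(1/18.0 + 1/49.6 + 1/77.6 + 1/45.2) = 9.031 kΩ.
V_A by voltage divider: V_A = 5.47 × 9.031/(13.9 + 9.031) = 2.154 V.
Branch current I = V_A/R1 = 2.154/18.0 = 0.1197 mA.
(Check via current divider: I_total = 0.2385 mA; share G_k/ΣG = 0.5017 → same result.)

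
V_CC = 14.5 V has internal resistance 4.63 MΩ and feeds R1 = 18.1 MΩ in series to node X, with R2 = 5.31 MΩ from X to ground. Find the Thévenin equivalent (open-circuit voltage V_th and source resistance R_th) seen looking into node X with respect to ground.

R1' = 4.63 + 18.1 = 22.73 MΩ (source resistance + R1).
Open-circuit (no load on X): V_th = V_CC · R2/(R1' + R2) = 14.5 × 5.31/(22.73 + 5.31) = 2.746 V.
Looking into X with the source shorted: R_th = R1'·R2/(R1'+R2) = 22.73 × 5.31/28.04 = 4.304 MΩ.

V_th ≈ 2.75 V, R_th ≈ 4.30 MΩ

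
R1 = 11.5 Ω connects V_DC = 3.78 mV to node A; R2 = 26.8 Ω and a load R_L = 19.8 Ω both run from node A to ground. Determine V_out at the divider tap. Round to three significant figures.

The load sits in parallel with R2, giving an effective lower resistance R2' = R2·R_L/(R2+R_L) = 11.39 Ω.
Then V_out = V_DC · R2'/(R1 + R2') = 3.78 × 11.39/22.89 = 1.881 mV.
(Unloaded it would be 2.65 mV; the load pulls it down.)

V_out ≈ 1.88 mV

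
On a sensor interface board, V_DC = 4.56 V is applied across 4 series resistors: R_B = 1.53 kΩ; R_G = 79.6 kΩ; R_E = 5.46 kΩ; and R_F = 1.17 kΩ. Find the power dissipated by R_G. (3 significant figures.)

P ≈ 0.215 mW

ΣR = 87.76 kΩ → I = 4.56/87.76 = 0.05196 mA.
V(R_G) = I·R = 4.136 V; P = V·I = 4.136 × 0.05196 = 0.2149 mW.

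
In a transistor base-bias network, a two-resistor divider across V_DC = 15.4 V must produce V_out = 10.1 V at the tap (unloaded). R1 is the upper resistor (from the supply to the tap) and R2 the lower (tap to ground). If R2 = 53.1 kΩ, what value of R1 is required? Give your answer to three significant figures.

R1 ≈ 27.9 kΩ

Required fraction k = V_out/V_DC = 0.6558.
R1 = R2·(1/k − 1) = 53.1 × 0.5248 = 27.86 kΩ.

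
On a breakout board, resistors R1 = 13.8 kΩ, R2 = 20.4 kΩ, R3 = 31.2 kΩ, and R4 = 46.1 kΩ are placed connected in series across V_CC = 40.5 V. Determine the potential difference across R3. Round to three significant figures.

Series total: ΣR = 13.8 + 20.4 + 31.2 + 46.1 = 111.5 kΩ.
Voltage divider: V = V_CC · (31.20 / 111.5) = 40.5 × 0.2798 = 11.33 V.

V ≈ 11.3 V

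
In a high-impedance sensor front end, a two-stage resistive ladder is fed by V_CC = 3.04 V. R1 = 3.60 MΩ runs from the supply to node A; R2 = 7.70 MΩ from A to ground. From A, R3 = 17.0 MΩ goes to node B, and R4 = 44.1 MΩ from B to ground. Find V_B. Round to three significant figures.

Node A sees R2 in parallel with the series input of stage 2, R3 + R4 = 61.10 MΩ.
R2 ‖ (R3+R4) = 6.838 MΩ.
First divider: V_A = V_CC · 6.838/(3.60 + 6.838) = 1.992 V.
V_B = V_A × 0.7218 = 1.437 V.

V_B ≈ 1.44 V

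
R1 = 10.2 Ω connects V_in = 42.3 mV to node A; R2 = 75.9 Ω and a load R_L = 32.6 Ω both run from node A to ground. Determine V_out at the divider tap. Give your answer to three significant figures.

The load sits in parallel with R2, giving an effective lower resistance R2' = R2·R_L/(R2+R_L) = 22.80 Ω.
Voltage divider with the loaded lower leg: V_out = 42.3 × 22.80/(10.2 + 22.80) = 42.3 × 0.6910 = 29.23 mV.
(Unloaded it would be 37.3 mV; the load pulls it down.)

V_out ≈ 29.2 mV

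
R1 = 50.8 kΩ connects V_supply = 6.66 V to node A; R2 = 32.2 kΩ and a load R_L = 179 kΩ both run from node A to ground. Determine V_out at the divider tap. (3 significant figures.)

V_out ≈ 2.33 V

First combine the lower leg with the load: R2 ‖ R_L = 27.29 kΩ.
Now apply the divider: V_out = 6.66 × 0.3495 = 2.328 V.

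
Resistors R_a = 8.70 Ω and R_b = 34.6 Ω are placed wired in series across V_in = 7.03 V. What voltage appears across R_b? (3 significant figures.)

V ≈ 5.62 V

Series total: ΣR = 8.70 + 34.6 = 43.30 Ω.
Voltage divider: V = V_in · (34.60 / 43.30) = 7.03 × 0.7991 = 5.618 V.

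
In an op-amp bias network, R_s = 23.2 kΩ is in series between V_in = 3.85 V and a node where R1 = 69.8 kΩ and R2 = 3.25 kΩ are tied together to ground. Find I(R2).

I ≈ 0.140 mA

Equivalent of the parallel group: R_p = 3.105 kΩ.
V_A by voltage divider: V_A = 3.85 × 3.105/(23.2 + 3.105) = 0.4545 V.
Branch current I = V_A/R2 = 0.4545/3.25 = 0.1398 mA.
(Equivalently: I_total = 0.1464 mA, then current-divider fraction G_k/ΣG = 0.9555.)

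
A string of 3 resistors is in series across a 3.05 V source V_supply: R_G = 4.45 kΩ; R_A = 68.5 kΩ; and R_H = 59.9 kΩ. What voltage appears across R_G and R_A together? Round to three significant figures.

V ≈ 1.67 V

Series total: ΣR = 4.45 + 68.5 + 59.9 = 132.8 kΩ.
R_{R_G..R_A} = 4.45 + 68.5 = 72.95 kΩ.
Voltage divider: V = V_supply · (72.95 / 132.8) = 3.05 × 0.5491 = 1.675 V.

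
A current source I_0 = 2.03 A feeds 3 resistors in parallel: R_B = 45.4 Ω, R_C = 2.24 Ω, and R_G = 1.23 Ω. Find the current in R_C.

ΣG = 1/45.4 + 1/2.24 + 1/1.23 = 1.281.
By the current-divider rule, I = I_0 · G_k/ΣG = 2.03 × 0.3484 = 0.7072 A.

I ≈ 0.707 A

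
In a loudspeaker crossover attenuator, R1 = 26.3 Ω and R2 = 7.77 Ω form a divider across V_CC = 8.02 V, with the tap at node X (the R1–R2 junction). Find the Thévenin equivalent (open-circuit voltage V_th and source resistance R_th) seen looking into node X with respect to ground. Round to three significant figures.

V_th ≈ 1.83 V, R_th ≈ 6.00 Ω

With X open, the divider is unloaded: V_th = 8.02 × 7.77/34.07 = 1.829 V.
Looking into X with the source shorted: R_th = R1·R2/(R1+R2) = 26.30 × 7.77/34.07 = 5.998 Ω.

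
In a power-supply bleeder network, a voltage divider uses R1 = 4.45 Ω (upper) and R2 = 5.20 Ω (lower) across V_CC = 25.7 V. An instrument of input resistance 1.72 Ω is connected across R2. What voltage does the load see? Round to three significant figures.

The load sits in parallel with R2, giving an effective lower resistance R2' = R2·R_L/(R2+R_L) = 1.292 Ω.
Then V_out = V_CC · R2'/(R1 + R2') = 25.7 × 1.292/5.742 = 5.784 V.

V_out ≈ 5.78 V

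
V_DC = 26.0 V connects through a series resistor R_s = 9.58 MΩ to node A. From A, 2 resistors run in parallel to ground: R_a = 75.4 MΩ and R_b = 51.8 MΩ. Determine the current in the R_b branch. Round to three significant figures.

I ≈ 0.383 µA

Combine the parallel branches: R_p = (1/75.4 + 1/51.8)⁻¹ = 30.71 MΩ.
V_A = 26.0 × 30.71/40.29 = 19.82 V.
I(R_b) = V_A / R_b = 19.82/51.8 = 0.3826 µA.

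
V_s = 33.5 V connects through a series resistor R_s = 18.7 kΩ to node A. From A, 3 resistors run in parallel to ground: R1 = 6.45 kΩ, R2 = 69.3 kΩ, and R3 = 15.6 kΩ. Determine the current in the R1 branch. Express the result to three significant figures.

I ≈ 0.968 mA

Combine the parallel branches: R_p = (1/6.45 + 1/69.3 + 1/15.6)⁻¹ = 4.281 kΩ.
V_A by voltage divider: V_A = 33.5 × 4.281/(18.7 + 4.281) = 6.241 V.
Branch current I = V_A/R1 = 6.241/6.45 = 0.9676 mA.
(Equivalently: I_total = 1.458 mA, then current-divider fraction G_k/ΣG = 0.6638.)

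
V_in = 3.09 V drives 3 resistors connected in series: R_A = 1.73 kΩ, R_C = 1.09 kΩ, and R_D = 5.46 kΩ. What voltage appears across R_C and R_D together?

V ≈ 2.44 V

Series total: ΣR = 1.73 + 1.09 + 5.46 = 8.280 kΩ.
R_{R_C..R_D} = 1.09 + 5.46 = 6.550 kΩ.
Voltage divider: V = V_in · (6.550 / 8.280) = 3.09 × 0.7911 = 2.444 V.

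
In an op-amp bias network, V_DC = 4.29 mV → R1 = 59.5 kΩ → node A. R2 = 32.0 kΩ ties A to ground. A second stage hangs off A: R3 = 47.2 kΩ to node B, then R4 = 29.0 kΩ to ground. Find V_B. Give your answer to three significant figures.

The second stage (R3 + R4 = 76.20 kΩ) loads node A in parallel with R2.
Effective lower resistance at A: R2 ‖ 76.20 = 22.54 kΩ.
V_A = 4.29 × 22.54/(59.5 + 22.54) = 1.179 mV.
Stage 2 is unloaded, so V_B = V_A · R4/(R3+R4) = 1.179 × 29.0/76.20 = 0.4485 mV.

V_B ≈ 0.449 mV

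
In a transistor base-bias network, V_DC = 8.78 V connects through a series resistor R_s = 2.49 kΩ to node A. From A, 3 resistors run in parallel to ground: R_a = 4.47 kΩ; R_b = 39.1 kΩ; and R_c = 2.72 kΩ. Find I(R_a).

I ≈ 0.774 mA

Parallel bank: R_p = 1/(1/4.47 + 1/39.1 + 1/2.72) = 1.621 kΩ.
V_A = 8.78 × 1.621/4.111 = 3.462 V.
Branch current I = V_A/R_a = 3.462/4.47 = 0.7745 mA.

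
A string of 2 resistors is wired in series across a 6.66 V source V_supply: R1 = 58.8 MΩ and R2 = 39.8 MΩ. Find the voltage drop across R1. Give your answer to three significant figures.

Total series resistance ΣR = 58.8 + 39.8 = 98.60 MΩ.
Voltage divider: V = V_supply · (58.80 / 98.60) = 6.66 × 0.5963 = 3.972 V.

V ≈ 3.97 V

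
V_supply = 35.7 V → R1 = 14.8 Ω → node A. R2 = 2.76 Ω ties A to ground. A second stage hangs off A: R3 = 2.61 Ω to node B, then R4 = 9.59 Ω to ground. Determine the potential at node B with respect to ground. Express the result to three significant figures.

Looking into the second stage from A: R3 + R4 = 12.20 Ω appears in parallel with R2.
R2 ‖ (R3+R4) = 2.251 Ω.
So V_A = 35.7 × 0.1320 = 4.713 V.
V_B = V_A × 0.7861 = 3.704 V.

V_B ≈ 3.70 V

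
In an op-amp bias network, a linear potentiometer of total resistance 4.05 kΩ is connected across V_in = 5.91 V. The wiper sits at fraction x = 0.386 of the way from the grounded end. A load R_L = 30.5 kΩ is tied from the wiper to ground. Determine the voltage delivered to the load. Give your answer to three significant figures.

Lower segment x·R_p = 1.563 kΩ; upper segment (1−x)·R_p = 2.487 kΩ.
Lower segment in parallel with the load: 1.563 ‖ 30.5 = 1.487 kΩ.
V_out = 5.91 × 1.487/(2.487 + 1.487) = 2.212 V.

V_out ≈ 2.21 V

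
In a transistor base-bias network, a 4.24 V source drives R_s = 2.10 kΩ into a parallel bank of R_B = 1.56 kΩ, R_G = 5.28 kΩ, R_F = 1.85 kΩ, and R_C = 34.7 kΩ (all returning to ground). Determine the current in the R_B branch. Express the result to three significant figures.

I ≈ 0.690 mA

Parallel bank: R_p = 1/(1/1.56 + 1/5.28 + 1/1.85 + 1/34.7) = 0.7144 kΩ.
Node voltage V_A = V_DC · R_p/(R_s + R_p) = 4.24 × 0.2538 = 1.076 V.
I(R_B) = V_A / R_B = 1.076/1.56 = 0.6899 mA.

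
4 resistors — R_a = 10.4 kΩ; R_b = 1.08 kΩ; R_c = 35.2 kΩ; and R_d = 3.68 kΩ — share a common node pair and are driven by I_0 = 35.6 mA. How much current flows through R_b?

I ≈ 24.9 mA

Total conductance ΣG = 1/10.4 + 1/1.08 + 1/35.2 + 1/3.68 = 1.322 (units of 1/kΩ).
By the current-divider rule, I = I_0 · G_k/ΣG = 35.6 × 0.7003 = 24.93 mA.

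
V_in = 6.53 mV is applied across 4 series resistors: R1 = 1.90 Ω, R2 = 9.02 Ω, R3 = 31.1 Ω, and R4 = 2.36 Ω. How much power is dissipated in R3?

The common current is I = 6.53/44.38 = 0.1471 mA.
P = I²R = 0.02165 × 31.1 = 0.6733 µW.

P ≈ 0.673 µW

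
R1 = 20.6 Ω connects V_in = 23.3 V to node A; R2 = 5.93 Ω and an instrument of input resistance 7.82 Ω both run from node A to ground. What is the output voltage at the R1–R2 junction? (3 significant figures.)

R2 ‖ R_L = (5.93 × 7.82)/(5.93 + 7.82) = 3.373 Ω.
Then V_out = V_in · R2'/(R1 + R2') = 23.3 × 3.373/23.97 = 3.278 V.
(Unloaded it would be 5.21 V; the load pulls it down.)

V_out ≈ 3.28 V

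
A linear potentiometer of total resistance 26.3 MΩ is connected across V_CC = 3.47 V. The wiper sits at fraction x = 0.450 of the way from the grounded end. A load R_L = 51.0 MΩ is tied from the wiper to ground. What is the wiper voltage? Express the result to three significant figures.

V_out ≈ 1.38 V

The pot divides into 14.47 MΩ above the wiper and 11.84 MΩ below.
(x·R_p) ‖ R_L = 9.606 MΩ.
Then V_out = V_CC · 9.606/(14.47 + 9.606) = 1.385 V.
(Unloaded: V_out = x·V_CC = 1.56 V.)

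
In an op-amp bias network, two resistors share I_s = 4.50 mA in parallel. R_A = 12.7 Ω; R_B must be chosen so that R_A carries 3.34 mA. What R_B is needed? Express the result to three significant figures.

Two-branch current divider: I_A = I_s · R_B/(R_A + R_B).
With f = 0.7422, R_B = R_A · f/(1−f) = 12.7 × 2.879 = 36.57 Ω.

R_B ≈ 36.6 Ω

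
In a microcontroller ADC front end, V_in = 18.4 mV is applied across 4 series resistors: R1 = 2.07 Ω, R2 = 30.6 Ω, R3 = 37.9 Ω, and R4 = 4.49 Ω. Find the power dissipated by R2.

P ≈ 1.84 µW

The common current is I = 18.4/75.06 = 0.2451 mA.
P = I²R = 0.06009 × 30.6 = 1.839 µW.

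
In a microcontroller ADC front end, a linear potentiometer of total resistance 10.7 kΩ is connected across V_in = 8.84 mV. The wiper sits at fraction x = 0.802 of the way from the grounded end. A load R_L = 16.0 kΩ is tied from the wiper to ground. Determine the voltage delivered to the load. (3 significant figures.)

Lower segment x·R_p = 8.581 kΩ; upper segment (1−x)·R_p = 2.119 kΩ.
(x·R_p) ‖ R_L = 5.586 kΩ.
V_out = 8.84 × 5.586/(2.119 + 5.586) = 6.409 mV.

V_out ≈ 6.41 mV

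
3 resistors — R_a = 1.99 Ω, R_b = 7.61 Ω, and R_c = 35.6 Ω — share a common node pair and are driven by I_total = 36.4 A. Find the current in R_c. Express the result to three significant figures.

ΣG = 1/1.99 + 1/7.61 + 1/35.6 = 0.6620.
R_c takes the fraction G_k/ΣG = 0.02809/0.6620 = 0.04243, so I = 36.4 × 0.04243 = 1.544 A.

I ≈ 1.54 A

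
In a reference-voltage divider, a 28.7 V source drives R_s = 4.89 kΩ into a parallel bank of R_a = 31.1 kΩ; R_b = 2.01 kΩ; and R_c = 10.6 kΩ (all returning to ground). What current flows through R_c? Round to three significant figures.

I ≈ 0.668 mA

Combine the parallel branches: R_p = (1/31.1 + 1/2.01 + 1/10.6)⁻¹ = 1.603 kΩ.
Node voltage V_A = V_supply · R_p/(R_s + R_p) = 28.7 × 0.2468 = 7.084 V.
Branch current I = V_A/R_c = 7.084/10.6 = 0.6683 mA.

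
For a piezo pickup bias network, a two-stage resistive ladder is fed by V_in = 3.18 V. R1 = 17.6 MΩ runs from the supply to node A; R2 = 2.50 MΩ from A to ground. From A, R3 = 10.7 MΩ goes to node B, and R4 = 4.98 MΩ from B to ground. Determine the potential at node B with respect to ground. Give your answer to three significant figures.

The second stage (R3 + R4 = 15.68 MΩ) loads node A in parallel with R2.
Effective lower resistance at A: R2 ‖ 15.68 = 2.156 MΩ.
First divider: V_A = V_in · 2.156/(17.6 + 2.156) = 0.3471 V.
Stage 2 is unloaded, so V_B = V_A · R4/(R3+R4) = 0.3471 × 4.98/15.68 = 0.1102 V.

V_B ≈ 0.110 V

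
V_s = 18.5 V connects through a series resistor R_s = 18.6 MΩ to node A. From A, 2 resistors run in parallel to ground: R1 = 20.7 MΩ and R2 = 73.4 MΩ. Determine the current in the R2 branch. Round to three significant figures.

I ≈ 0.117 µA

Parallel bank: R_p = 1/(1/20.7 + 1/73.4) = 16.15 MΩ.
V_A by voltage divider: V_A = 18.5 × 16.15/(18.6 + 16.15) = 8.597 V.
Branch current I = V_A/R2 = 8.597/73.4 = 0.1171 µA.
(Equivalently: I_total = 0.5324 µA, then current-divider fraction G_k/ΣG = 0.2200.)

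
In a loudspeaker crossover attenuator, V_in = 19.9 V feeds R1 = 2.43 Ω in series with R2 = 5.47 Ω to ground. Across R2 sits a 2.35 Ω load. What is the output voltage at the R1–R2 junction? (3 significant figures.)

V_out ≈ 8.03 V

The load sits in parallel with R2, giving an effective lower resistance R2' = R2·R_L/(R2+R_L) = 1.644 Ω.
Then V_out = V_in · R2'/(R1 + R2') = 19.9 × 1.644/4.074 = 8.030 V.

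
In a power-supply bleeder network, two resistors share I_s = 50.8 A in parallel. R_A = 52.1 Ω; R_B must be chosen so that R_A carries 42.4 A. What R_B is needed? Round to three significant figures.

R_B ≈ 263 Ω

Two-branch current divider: I_A = I_s · R_B/(R_A + R_B).
42.4/50.8 = R_B/(R_A + R_B) → R_B = R_A · (0.8346)/(1 − 0.8346) = 52.1 × 5.048 = 263.0 Ω.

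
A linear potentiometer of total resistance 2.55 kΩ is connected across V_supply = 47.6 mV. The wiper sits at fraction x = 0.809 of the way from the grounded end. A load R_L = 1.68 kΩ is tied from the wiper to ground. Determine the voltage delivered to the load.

V_out ≈ 31.2 mV

Split the track: R_lower = x·R_p = 2.063 kΩ, R_upper = (1−x)·R_p = 0.4870 kΩ.
Lower segment in parallel with the load: 2.063 ‖ 1.68 = 0.9259 kΩ.
V_out = 47.6 × 0.9259/(0.4870 + 0.9259) = 31.19 mV.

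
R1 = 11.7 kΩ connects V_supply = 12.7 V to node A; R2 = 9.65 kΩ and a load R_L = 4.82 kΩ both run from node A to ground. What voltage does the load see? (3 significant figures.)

V_out ≈ 2.74 V

First combine the lower leg with the load: R2 ‖ R_L = 3.214 kΩ.
Then V_out = V_supply · R2'/(R1 + R2') = 12.7 × 3.214/14.91 = 2.737 V.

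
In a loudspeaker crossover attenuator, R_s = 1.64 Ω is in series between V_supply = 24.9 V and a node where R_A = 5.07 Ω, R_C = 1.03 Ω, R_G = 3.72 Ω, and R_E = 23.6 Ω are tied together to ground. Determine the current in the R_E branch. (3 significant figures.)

Parallel bank: R_p = 1/(1/5.07 + 1/1.03 + 1/3.72 + 1/23.6) = 0.6760 Ω.
V_A by voltage divider: V_A = 24.9 × 0.6760/(1.64 + 0.6760) = 7.268 V.
I(R_E) = V_A / R_E = 7.268/23.6 = 0.3080 A.
(Equivalently: I_total = 10.75 A, then current-divider fraction G_k/ΣG = 0.02864.)

I ≈ 0.308 A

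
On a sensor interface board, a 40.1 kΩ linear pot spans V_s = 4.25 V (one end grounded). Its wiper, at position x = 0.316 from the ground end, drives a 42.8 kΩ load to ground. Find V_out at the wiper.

Split the track: R_lower = x·R_p = 12.67 kΩ, R_upper = (1−x)·R_p = 27.43 kΩ.
R_L loads the lower segment: effective lower R = 9.777 kΩ.
Loaded-divider output: V_out = 4.25 × 0.2628 = 1.117 V.

V_out ≈ 1.12 V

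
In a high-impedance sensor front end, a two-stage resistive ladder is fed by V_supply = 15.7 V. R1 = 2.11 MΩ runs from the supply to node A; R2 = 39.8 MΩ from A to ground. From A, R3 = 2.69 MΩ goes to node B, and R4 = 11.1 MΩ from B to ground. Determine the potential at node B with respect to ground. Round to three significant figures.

Looking into the second stage from A: R3 + R4 = 13.79 MΩ appears in parallel with R2.
Effective lower resistance at A: R2 ‖ 13.79 = 10.24 MΩ.
First divider: V_A = V_supply · 10.24/(2.11 + 10.24) = 13.02 V.
Then the unloaded second divider: V_B = V_A × R4/(R3+R4) = 13.02 × 0.8049 = 10.48 V.

V_B ≈ 10.5 V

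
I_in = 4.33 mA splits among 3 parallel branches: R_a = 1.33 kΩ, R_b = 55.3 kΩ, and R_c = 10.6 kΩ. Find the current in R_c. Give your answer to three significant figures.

I ≈ 0.473 mA

Total conductance ΣG = 1/1.33 + 1/55.3 + 1/10.6 = 0.8643 (units of 1/kΩ).
Current divider: I(R_c) = I_in · G_k/ΣG = 4.33 × (0.09434/0.8643) = 4.33 × 0.1092 = 0.4726 mA.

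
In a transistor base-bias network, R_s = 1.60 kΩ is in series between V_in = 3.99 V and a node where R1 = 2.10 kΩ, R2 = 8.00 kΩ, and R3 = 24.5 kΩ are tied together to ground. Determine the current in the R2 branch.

Combine the parallel branches: R_p = (1/2.10 + 1/8.00 + 1/24.5)⁻¹ = 1.558 kΩ.
Node voltage V_A = V_in · R_p/(R_s + R_p) = 3.99 × 0.4933 = 1.968 V.
I(R2) = V_A / R2 = 1.968/8.00 = 0.2460 mA.
(Check via current divider: I_total = 1.264 mA; share G_k/ΣG = 0.1947 → same result.)

I ≈ 0.246 mA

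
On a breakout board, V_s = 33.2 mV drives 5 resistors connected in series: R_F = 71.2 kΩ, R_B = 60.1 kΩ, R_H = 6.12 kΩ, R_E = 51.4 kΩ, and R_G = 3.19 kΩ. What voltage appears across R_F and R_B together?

V ≈ 22.7 mV

ΣR = 71.2 + 60.1 + 6.12 + 51.4 + 3.19 = 192.0 kΩ.
R_{R_F..R_B} = 71.2 + 60.1 = 131.3 kΩ.
By the voltage-divider rule, V = 33.2 × 131.3/192.0 = 22.70 mV.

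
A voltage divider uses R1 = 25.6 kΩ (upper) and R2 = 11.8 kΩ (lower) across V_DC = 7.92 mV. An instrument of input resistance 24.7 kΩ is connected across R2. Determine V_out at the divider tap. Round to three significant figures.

R2 ‖ R_L = (11.8 × 24.7)/(11.8 + 24.7) = 7.985 kΩ.
Voltage divider with the loaded lower leg: V_out = 7.92 × 7.985/(25.6 + 7.985) = 7.92 × 0.2378 = 1.883 mV.

V_out ≈ 1.88 mV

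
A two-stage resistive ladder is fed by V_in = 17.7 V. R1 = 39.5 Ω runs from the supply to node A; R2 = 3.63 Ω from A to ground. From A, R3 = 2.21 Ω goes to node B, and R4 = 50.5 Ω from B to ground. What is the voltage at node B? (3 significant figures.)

The second stage (R3 + R4 = 52.71 Ω) loads node A in parallel with R2.
Effective lower resistance at A: R2 ‖ 52.71 = 3.396 Ω.
So V_A = 17.7 × 0.07917 = 1.401 V.
Stage 2 is unloaded, so V_B = V_A · R4/(R3+R4) = 1.401 × 50.5/52.71 = 1.343 V.

V_B ≈ 1.34 V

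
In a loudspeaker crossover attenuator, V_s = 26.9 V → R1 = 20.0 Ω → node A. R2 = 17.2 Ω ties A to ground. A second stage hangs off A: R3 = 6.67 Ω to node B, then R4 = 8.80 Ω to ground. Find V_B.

Looking into the second stage from A: R3 + R4 = 15.47 Ω appears in parallel with R2.
R2 ‖ (R3+R4) = 8.145 Ω.
So V_A = 26.9 × 0.2894 = 7.784 V.
V_B = V_A × 0.5688 = 4.428 V.

V_B ≈ 4.43 V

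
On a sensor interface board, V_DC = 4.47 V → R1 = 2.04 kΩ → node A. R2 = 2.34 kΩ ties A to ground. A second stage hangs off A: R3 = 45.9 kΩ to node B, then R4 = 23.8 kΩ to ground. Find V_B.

V_B ≈ 0.803 V

Node A sees R2 in parallel with the series input of stage 2, R3 + R4 = 69.70 kΩ.
Effective lower resistance at A: R2 ‖ 69.70 = 2.264 kΩ.
So V_A = 4.47 × 0.5260 = 2.351 V.
Stage 2 is unloaded, so V_B = V_A · R4/(R3+R4) = 2.351 × 23.8/69.70 = 0.8029 V.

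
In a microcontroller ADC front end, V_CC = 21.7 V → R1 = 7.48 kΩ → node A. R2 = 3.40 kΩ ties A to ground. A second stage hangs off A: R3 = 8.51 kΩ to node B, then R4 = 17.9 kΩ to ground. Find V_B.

Looking into the second stage from A: R3 + R4 = 26.41 kΩ appears in parallel with R2.
Effective lower resistance at A: R2 ‖ 26.41 = 3.012 kΩ.
V_A = 21.7 × 3.012/(7.48 + 3.012) = 6.230 V.
V_B = V_A × 0.6778 = 4.222 V.

V_B ≈ 4.22 V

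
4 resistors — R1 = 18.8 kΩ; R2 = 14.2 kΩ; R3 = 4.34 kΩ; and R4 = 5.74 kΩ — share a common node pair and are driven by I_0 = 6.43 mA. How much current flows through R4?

Total conductance ΣG = 1/18.8 + 1/14.2 + 1/4.34 + 1/5.74 = 0.5282 (units of 1/kΩ).
R4 takes the fraction G_k/ΣG = 0.1742/0.5282 = 0.3298, so I = 6.43 × 0.3298 = 2.121 mA.

I ≈ 2.12 mA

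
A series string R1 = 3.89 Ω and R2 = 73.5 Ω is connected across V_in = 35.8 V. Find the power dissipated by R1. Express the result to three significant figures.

Series current I = V_in/ΣR = 35.8/77.39 = 0.4626 A.
P(R1) = I²·R1 = (0.4626)² × 3.89 = 0.8324 W.

P ≈ 0.832 W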